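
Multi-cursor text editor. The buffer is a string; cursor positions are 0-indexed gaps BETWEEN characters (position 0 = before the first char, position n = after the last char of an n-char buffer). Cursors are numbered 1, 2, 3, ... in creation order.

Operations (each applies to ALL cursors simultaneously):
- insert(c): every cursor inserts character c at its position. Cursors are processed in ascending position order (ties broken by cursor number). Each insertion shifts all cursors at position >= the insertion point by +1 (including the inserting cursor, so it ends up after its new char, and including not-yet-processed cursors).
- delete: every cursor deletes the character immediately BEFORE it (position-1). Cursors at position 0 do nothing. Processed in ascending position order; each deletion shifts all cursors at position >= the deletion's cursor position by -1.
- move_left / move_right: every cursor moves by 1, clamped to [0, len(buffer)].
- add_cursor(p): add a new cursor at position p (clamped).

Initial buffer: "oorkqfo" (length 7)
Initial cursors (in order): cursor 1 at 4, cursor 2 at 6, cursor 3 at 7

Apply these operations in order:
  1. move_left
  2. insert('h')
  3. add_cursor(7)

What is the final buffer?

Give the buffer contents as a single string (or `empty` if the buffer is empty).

After op 1 (move_left): buffer="oorkqfo" (len 7), cursors c1@3 c2@5 c3@6, authorship .......
After op 2 (insert('h')): buffer="oorhkqhfho" (len 10), cursors c1@4 c2@7 c3@9, authorship ...1..2.3.
After op 3 (add_cursor(7)): buffer="oorhkqhfho" (len 10), cursors c1@4 c2@7 c4@7 c3@9, authorship ...1..2.3.

Answer: oorhkqhfho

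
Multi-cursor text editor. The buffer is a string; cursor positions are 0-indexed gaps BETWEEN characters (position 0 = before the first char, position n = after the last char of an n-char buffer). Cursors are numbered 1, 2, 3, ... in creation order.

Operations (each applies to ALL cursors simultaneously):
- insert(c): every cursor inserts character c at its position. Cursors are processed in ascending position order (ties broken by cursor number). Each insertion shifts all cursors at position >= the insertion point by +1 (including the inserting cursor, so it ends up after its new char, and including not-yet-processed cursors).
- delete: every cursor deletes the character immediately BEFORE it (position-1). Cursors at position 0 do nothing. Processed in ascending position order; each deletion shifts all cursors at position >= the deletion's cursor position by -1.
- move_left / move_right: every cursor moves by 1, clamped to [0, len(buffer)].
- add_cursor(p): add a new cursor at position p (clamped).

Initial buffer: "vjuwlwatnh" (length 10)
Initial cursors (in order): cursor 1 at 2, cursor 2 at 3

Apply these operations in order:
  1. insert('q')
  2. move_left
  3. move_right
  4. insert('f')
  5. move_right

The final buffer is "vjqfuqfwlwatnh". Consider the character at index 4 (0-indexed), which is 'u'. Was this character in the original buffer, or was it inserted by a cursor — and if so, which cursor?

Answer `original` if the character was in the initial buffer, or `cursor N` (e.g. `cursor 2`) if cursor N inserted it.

Answer: original

Derivation:
After op 1 (insert('q')): buffer="vjquqwlwatnh" (len 12), cursors c1@3 c2@5, authorship ..1.2.......
After op 2 (move_left): buffer="vjquqwlwatnh" (len 12), cursors c1@2 c2@4, authorship ..1.2.......
After op 3 (move_right): buffer="vjquqwlwatnh" (len 12), cursors c1@3 c2@5, authorship ..1.2.......
After op 4 (insert('f')): buffer="vjqfuqfwlwatnh" (len 14), cursors c1@4 c2@7, authorship ..11.22.......
After op 5 (move_right): buffer="vjqfuqfwlwatnh" (len 14), cursors c1@5 c2@8, authorship ..11.22.......
Authorship (.=original, N=cursor N): . . 1 1 . 2 2 . . . . . . .
Index 4: author = original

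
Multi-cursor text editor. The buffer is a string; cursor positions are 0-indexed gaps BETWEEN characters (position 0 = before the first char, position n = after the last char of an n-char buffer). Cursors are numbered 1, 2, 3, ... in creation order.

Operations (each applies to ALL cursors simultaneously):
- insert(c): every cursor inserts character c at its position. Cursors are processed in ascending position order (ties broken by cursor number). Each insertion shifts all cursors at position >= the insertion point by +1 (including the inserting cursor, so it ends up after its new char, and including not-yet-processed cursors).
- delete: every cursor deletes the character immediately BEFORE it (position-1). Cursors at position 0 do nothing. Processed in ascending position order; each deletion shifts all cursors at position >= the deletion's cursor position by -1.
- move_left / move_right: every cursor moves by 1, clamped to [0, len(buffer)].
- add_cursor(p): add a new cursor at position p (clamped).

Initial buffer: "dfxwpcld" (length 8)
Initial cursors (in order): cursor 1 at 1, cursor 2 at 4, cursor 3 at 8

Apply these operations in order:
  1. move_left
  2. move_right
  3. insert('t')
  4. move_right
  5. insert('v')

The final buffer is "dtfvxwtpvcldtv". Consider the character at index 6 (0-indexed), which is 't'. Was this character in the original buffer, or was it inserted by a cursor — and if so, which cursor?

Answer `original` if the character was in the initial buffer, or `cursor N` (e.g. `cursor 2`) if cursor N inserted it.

Answer: cursor 2

Derivation:
After op 1 (move_left): buffer="dfxwpcld" (len 8), cursors c1@0 c2@3 c3@7, authorship ........
After op 2 (move_right): buffer="dfxwpcld" (len 8), cursors c1@1 c2@4 c3@8, authorship ........
After op 3 (insert('t')): buffer="dtfxwtpcldt" (len 11), cursors c1@2 c2@6 c3@11, authorship .1...2....3
After op 4 (move_right): buffer="dtfxwtpcldt" (len 11), cursors c1@3 c2@7 c3@11, authorship .1...2....3
After op 5 (insert('v')): buffer="dtfvxwtpvcldtv" (len 14), cursors c1@4 c2@9 c3@14, authorship .1.1..2.2...33
Authorship (.=original, N=cursor N): . 1 . 1 . . 2 . 2 . . . 3 3
Index 6: author = 2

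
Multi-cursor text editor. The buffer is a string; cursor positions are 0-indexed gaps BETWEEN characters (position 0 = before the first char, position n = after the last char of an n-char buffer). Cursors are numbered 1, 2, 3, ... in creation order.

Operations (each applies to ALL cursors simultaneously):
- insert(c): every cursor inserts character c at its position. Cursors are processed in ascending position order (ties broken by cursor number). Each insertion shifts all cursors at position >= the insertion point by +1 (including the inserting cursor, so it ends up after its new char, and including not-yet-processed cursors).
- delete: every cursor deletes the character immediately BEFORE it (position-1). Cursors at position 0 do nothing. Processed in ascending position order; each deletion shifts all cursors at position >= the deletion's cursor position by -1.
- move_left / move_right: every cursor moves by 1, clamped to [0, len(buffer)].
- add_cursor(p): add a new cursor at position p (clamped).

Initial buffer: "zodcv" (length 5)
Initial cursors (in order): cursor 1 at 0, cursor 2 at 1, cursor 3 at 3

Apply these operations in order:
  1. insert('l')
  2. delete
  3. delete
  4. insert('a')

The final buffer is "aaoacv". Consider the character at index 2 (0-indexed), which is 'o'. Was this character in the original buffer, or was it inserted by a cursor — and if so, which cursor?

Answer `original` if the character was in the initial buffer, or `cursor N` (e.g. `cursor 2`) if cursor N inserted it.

After op 1 (insert('l')): buffer="lzlodlcv" (len 8), cursors c1@1 c2@3 c3@6, authorship 1.2..3..
After op 2 (delete): buffer="zodcv" (len 5), cursors c1@0 c2@1 c3@3, authorship .....
After op 3 (delete): buffer="ocv" (len 3), cursors c1@0 c2@0 c3@1, authorship ...
After op 4 (insert('a')): buffer="aaoacv" (len 6), cursors c1@2 c2@2 c3@4, authorship 12.3..
Authorship (.=original, N=cursor N): 1 2 . 3 . .
Index 2: author = original

Answer: original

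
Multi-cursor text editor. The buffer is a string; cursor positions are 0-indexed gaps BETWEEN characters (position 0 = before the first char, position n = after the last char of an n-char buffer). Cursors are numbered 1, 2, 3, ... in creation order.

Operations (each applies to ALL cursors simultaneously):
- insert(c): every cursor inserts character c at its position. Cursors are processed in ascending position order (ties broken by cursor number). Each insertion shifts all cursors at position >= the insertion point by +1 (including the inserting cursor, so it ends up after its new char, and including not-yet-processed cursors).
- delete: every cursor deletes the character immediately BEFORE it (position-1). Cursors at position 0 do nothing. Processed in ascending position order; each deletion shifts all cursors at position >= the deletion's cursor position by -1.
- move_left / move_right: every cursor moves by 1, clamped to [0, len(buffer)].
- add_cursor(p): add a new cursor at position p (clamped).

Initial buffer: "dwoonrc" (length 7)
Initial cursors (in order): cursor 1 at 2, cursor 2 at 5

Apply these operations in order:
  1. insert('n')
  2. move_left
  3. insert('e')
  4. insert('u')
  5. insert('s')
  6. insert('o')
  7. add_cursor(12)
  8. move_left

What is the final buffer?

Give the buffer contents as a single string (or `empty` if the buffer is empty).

Answer: dweusonooneusonrc

Derivation:
After op 1 (insert('n')): buffer="dwnoonnrc" (len 9), cursors c1@3 c2@7, authorship ..1...2..
After op 2 (move_left): buffer="dwnoonnrc" (len 9), cursors c1@2 c2@6, authorship ..1...2..
After op 3 (insert('e')): buffer="dwenoonenrc" (len 11), cursors c1@3 c2@8, authorship ..11...22..
After op 4 (insert('u')): buffer="dweunooneunrc" (len 13), cursors c1@4 c2@10, authorship ..111...222..
After op 5 (insert('s')): buffer="dweusnooneusnrc" (len 15), cursors c1@5 c2@12, authorship ..1111...2222..
After op 6 (insert('o')): buffer="dweusonooneusonrc" (len 17), cursors c1@6 c2@14, authorship ..11111...22222..
After op 7 (add_cursor(12)): buffer="dweusonooneusonrc" (len 17), cursors c1@6 c3@12 c2@14, authorship ..11111...22222..
After op 8 (move_left): buffer="dweusonooneusonrc" (len 17), cursors c1@5 c3@11 c2@13, authorship ..11111...22222..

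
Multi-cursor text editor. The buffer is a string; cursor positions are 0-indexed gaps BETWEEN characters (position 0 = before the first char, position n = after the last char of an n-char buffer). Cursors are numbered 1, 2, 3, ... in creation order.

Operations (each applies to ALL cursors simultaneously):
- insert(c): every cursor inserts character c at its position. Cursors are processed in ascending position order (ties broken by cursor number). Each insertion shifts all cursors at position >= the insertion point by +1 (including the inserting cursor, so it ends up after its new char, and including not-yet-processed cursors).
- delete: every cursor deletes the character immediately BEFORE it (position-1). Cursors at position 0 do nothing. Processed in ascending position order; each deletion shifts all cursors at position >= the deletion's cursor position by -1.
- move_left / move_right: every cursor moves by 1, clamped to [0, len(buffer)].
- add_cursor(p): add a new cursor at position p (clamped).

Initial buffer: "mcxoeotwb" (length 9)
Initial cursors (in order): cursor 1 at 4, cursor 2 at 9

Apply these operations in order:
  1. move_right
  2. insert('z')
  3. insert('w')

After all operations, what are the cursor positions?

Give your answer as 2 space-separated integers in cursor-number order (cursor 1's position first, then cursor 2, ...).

Answer: 7 13

Derivation:
After op 1 (move_right): buffer="mcxoeotwb" (len 9), cursors c1@5 c2@9, authorship .........
After op 2 (insert('z')): buffer="mcxoezotwbz" (len 11), cursors c1@6 c2@11, authorship .....1....2
After op 3 (insert('w')): buffer="mcxoezwotwbzw" (len 13), cursors c1@7 c2@13, authorship .....11....22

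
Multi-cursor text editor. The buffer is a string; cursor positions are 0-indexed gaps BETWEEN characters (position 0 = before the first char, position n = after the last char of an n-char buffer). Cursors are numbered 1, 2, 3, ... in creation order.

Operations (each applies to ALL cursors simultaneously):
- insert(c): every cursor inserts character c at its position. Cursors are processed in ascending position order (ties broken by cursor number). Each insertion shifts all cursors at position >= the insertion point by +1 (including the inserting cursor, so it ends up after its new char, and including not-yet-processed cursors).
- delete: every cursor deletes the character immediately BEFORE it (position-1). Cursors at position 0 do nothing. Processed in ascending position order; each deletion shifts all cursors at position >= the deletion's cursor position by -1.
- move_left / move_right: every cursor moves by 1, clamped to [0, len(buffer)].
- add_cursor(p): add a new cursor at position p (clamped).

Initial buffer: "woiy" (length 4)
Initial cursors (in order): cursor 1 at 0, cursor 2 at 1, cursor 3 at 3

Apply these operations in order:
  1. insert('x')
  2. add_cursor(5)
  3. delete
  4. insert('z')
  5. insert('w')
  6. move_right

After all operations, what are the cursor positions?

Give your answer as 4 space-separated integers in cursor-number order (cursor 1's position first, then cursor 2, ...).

After op 1 (insert('x')): buffer="xwxoixy" (len 7), cursors c1@1 c2@3 c3@6, authorship 1.2..3.
After op 2 (add_cursor(5)): buffer="xwxoixy" (len 7), cursors c1@1 c2@3 c4@5 c3@6, authorship 1.2..3.
After op 3 (delete): buffer="woy" (len 3), cursors c1@0 c2@1 c3@2 c4@2, authorship ...
After op 4 (insert('z')): buffer="zwzozzy" (len 7), cursors c1@1 c2@3 c3@6 c4@6, authorship 1.2.34.
After op 5 (insert('w')): buffer="zwwzwozzwwy" (len 11), cursors c1@2 c2@5 c3@10 c4@10, authorship 11.22.3434.
After op 6 (move_right): buffer="zwwzwozzwwy" (len 11), cursors c1@3 c2@6 c3@11 c4@11, authorship 11.22.3434.

Answer: 3 6 11 11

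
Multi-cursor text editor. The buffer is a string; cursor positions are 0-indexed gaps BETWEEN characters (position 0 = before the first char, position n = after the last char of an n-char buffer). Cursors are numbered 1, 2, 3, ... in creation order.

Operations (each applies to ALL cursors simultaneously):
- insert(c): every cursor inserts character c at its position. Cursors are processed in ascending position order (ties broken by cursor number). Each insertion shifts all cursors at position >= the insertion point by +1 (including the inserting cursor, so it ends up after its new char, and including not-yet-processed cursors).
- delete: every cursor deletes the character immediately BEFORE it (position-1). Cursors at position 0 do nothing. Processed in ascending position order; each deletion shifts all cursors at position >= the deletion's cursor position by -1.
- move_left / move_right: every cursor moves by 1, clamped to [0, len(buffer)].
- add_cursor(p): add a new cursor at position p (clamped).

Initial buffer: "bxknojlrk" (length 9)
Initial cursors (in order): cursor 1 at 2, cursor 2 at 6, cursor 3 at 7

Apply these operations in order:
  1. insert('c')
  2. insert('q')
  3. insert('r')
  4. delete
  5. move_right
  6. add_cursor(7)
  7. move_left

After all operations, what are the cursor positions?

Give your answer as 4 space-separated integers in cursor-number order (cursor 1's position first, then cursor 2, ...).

Answer: 4 10 13 6

Derivation:
After op 1 (insert('c')): buffer="bxcknojclcrk" (len 12), cursors c1@3 c2@8 c3@10, authorship ..1....2.3..
After op 2 (insert('q')): buffer="bxcqknojcqlcqrk" (len 15), cursors c1@4 c2@10 c3@13, authorship ..11....22.33..
After op 3 (insert('r')): buffer="bxcqrknojcqrlcqrrk" (len 18), cursors c1@5 c2@12 c3@16, authorship ..111....222.333..
After op 4 (delete): buffer="bxcqknojcqlcqrk" (len 15), cursors c1@4 c2@10 c3@13, authorship ..11....22.33..
After op 5 (move_right): buffer="bxcqknojcqlcqrk" (len 15), cursors c1@5 c2@11 c3@14, authorship ..11....22.33..
After op 6 (add_cursor(7)): buffer="bxcqknojcqlcqrk" (len 15), cursors c1@5 c4@7 c2@11 c3@14, authorship ..11....22.33..
After op 7 (move_left): buffer="bxcqknojcqlcqrk" (len 15), cursors c1@4 c4@6 c2@10 c3@13, authorship ..11....22.33..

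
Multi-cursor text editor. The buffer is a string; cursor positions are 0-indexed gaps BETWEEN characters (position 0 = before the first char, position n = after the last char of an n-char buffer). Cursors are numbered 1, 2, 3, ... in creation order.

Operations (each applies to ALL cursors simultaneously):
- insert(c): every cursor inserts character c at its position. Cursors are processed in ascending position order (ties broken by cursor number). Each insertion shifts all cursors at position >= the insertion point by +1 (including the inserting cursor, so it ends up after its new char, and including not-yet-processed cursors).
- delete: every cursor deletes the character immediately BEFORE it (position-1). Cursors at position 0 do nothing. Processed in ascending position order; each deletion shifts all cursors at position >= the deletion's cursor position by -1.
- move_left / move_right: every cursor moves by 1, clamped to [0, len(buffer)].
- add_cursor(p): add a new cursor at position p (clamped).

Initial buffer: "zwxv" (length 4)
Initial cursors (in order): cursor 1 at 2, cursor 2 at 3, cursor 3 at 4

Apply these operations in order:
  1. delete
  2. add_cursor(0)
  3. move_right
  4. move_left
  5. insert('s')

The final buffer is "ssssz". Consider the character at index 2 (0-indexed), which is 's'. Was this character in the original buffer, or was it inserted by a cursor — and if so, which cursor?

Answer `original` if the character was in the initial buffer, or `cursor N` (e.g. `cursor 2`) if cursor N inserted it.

After op 1 (delete): buffer="z" (len 1), cursors c1@1 c2@1 c3@1, authorship .
After op 2 (add_cursor(0)): buffer="z" (len 1), cursors c4@0 c1@1 c2@1 c3@1, authorship .
After op 3 (move_right): buffer="z" (len 1), cursors c1@1 c2@1 c3@1 c4@1, authorship .
After op 4 (move_left): buffer="z" (len 1), cursors c1@0 c2@0 c3@0 c4@0, authorship .
After op 5 (insert('s')): buffer="ssssz" (len 5), cursors c1@4 c2@4 c3@4 c4@4, authorship 1234.
Authorship (.=original, N=cursor N): 1 2 3 4 .
Index 2: author = 3

Answer: cursor 3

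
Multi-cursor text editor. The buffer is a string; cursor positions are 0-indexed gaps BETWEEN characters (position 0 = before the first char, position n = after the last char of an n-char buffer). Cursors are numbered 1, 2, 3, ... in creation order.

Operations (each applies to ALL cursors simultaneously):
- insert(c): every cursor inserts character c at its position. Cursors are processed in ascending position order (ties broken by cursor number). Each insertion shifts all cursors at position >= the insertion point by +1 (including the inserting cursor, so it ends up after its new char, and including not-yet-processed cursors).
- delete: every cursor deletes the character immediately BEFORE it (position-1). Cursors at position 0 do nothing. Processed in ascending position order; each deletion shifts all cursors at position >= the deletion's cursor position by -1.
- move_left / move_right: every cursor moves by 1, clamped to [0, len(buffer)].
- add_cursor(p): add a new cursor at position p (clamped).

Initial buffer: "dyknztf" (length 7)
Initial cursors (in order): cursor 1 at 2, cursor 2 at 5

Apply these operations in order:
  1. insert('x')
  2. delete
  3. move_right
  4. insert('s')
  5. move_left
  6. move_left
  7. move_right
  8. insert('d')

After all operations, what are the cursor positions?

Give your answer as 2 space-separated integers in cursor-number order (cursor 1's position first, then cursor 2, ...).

After op 1 (insert('x')): buffer="dyxknzxtf" (len 9), cursors c1@3 c2@7, authorship ..1...2..
After op 2 (delete): buffer="dyknztf" (len 7), cursors c1@2 c2@5, authorship .......
After op 3 (move_right): buffer="dyknztf" (len 7), cursors c1@3 c2@6, authorship .......
After op 4 (insert('s')): buffer="dyksnztsf" (len 9), cursors c1@4 c2@8, authorship ...1...2.
After op 5 (move_left): buffer="dyksnztsf" (len 9), cursors c1@3 c2@7, authorship ...1...2.
After op 6 (move_left): buffer="dyksnztsf" (len 9), cursors c1@2 c2@6, authorship ...1...2.
After op 7 (move_right): buffer="dyksnztsf" (len 9), cursors c1@3 c2@7, authorship ...1...2.
After op 8 (insert('d')): buffer="dykdsnztdsf" (len 11), cursors c1@4 c2@9, authorship ...11...22.

Answer: 4 9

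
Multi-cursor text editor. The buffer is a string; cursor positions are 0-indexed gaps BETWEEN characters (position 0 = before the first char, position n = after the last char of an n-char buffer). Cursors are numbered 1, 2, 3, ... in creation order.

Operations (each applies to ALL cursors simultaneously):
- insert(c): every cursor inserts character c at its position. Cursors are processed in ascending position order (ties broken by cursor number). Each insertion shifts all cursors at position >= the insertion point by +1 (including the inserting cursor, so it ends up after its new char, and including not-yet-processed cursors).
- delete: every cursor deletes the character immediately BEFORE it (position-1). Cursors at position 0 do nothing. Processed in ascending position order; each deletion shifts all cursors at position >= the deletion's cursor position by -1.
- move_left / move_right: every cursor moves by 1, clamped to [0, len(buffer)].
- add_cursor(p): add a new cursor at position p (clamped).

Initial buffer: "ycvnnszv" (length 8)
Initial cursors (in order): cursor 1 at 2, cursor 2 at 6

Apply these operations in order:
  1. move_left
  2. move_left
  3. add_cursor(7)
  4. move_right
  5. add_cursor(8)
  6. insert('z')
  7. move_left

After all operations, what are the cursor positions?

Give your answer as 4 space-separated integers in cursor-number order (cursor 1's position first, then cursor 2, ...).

Answer: 1 6 11 11

Derivation:
After op 1 (move_left): buffer="ycvnnszv" (len 8), cursors c1@1 c2@5, authorship ........
After op 2 (move_left): buffer="ycvnnszv" (len 8), cursors c1@0 c2@4, authorship ........
After op 3 (add_cursor(7)): buffer="ycvnnszv" (len 8), cursors c1@0 c2@4 c3@7, authorship ........
After op 4 (move_right): buffer="ycvnnszv" (len 8), cursors c1@1 c2@5 c3@8, authorship ........
After op 5 (add_cursor(8)): buffer="ycvnnszv" (len 8), cursors c1@1 c2@5 c3@8 c4@8, authorship ........
After op 6 (insert('z')): buffer="yzcvnnzszvzz" (len 12), cursors c1@2 c2@7 c3@12 c4@12, authorship .1....2...34
After op 7 (move_left): buffer="yzcvnnzszvzz" (len 12), cursors c1@1 c2@6 c3@11 c4@11, authorship .1....2...34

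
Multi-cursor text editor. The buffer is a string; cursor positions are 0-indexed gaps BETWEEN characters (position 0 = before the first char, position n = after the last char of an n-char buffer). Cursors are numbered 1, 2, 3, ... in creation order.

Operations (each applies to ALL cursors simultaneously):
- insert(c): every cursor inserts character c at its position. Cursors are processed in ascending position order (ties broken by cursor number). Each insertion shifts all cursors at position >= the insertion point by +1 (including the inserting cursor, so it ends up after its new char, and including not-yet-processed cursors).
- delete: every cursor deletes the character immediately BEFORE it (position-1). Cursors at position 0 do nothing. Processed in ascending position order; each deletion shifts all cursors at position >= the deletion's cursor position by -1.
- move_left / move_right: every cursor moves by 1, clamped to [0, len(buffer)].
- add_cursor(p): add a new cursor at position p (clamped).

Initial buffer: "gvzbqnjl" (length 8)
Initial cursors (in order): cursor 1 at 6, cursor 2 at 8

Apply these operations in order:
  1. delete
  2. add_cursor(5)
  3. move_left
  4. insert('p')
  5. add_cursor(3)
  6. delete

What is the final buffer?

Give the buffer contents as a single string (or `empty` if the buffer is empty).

After op 1 (delete): buffer="gvzbqj" (len 6), cursors c1@5 c2@6, authorship ......
After op 2 (add_cursor(5)): buffer="gvzbqj" (len 6), cursors c1@5 c3@5 c2@6, authorship ......
After op 3 (move_left): buffer="gvzbqj" (len 6), cursors c1@4 c3@4 c2@5, authorship ......
After op 4 (insert('p')): buffer="gvzbppqpj" (len 9), cursors c1@6 c3@6 c2@8, authorship ....13.2.
After op 5 (add_cursor(3)): buffer="gvzbppqpj" (len 9), cursors c4@3 c1@6 c3@6 c2@8, authorship ....13.2.
After op 6 (delete): buffer="gvbqj" (len 5), cursors c4@2 c1@3 c3@3 c2@4, authorship .....

Answer: gvbqj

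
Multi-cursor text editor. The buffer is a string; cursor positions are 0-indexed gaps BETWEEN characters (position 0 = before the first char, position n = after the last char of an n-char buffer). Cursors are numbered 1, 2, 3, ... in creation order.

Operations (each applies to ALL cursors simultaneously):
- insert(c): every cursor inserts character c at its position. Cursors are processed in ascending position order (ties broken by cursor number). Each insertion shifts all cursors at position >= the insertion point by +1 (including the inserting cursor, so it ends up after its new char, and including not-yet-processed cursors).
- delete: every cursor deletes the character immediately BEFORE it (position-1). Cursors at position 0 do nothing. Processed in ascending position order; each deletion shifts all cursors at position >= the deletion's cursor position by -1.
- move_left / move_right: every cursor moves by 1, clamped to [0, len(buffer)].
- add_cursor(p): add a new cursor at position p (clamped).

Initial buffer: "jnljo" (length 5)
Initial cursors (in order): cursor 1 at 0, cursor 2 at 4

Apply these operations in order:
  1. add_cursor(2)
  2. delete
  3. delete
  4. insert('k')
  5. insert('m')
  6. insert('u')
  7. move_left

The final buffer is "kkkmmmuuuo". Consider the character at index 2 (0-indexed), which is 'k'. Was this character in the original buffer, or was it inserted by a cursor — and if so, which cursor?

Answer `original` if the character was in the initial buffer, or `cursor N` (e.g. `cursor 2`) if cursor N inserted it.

Answer: cursor 3

Derivation:
After op 1 (add_cursor(2)): buffer="jnljo" (len 5), cursors c1@0 c3@2 c2@4, authorship .....
After op 2 (delete): buffer="jlo" (len 3), cursors c1@0 c3@1 c2@2, authorship ...
After op 3 (delete): buffer="o" (len 1), cursors c1@0 c2@0 c3@0, authorship .
After op 4 (insert('k')): buffer="kkko" (len 4), cursors c1@3 c2@3 c3@3, authorship 123.
After op 5 (insert('m')): buffer="kkkmmmo" (len 7), cursors c1@6 c2@6 c3@6, authorship 123123.
After op 6 (insert('u')): buffer="kkkmmmuuuo" (len 10), cursors c1@9 c2@9 c3@9, authorship 123123123.
After op 7 (move_left): buffer="kkkmmmuuuo" (len 10), cursors c1@8 c2@8 c3@8, authorship 123123123.
Authorship (.=original, N=cursor N): 1 2 3 1 2 3 1 2 3 .
Index 2: author = 3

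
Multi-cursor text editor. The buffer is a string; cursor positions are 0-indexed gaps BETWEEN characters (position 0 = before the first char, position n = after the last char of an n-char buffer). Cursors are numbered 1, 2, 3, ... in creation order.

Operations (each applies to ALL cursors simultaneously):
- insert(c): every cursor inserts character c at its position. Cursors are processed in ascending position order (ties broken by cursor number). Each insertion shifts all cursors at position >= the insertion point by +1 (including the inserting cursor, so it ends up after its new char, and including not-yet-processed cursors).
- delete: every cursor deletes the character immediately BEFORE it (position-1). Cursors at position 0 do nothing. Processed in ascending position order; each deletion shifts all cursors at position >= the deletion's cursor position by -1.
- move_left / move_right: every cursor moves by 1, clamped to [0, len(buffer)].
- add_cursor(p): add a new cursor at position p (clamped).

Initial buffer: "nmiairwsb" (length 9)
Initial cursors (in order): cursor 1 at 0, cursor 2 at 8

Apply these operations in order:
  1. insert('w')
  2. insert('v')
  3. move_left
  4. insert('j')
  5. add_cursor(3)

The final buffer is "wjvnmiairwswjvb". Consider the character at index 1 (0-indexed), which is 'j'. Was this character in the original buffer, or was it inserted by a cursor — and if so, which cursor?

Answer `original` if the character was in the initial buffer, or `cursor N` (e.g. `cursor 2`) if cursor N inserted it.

Answer: cursor 1

Derivation:
After op 1 (insert('w')): buffer="wnmiairwswb" (len 11), cursors c1@1 c2@10, authorship 1........2.
After op 2 (insert('v')): buffer="wvnmiairwswvb" (len 13), cursors c1@2 c2@12, authorship 11........22.
After op 3 (move_left): buffer="wvnmiairwswvb" (len 13), cursors c1@1 c2@11, authorship 11........22.
After op 4 (insert('j')): buffer="wjvnmiairwswjvb" (len 15), cursors c1@2 c2@13, authorship 111........222.
After op 5 (add_cursor(3)): buffer="wjvnmiairwswjvb" (len 15), cursors c1@2 c3@3 c2@13, authorship 111........222.
Authorship (.=original, N=cursor N): 1 1 1 . . . . . . . . 2 2 2 .
Index 1: author = 1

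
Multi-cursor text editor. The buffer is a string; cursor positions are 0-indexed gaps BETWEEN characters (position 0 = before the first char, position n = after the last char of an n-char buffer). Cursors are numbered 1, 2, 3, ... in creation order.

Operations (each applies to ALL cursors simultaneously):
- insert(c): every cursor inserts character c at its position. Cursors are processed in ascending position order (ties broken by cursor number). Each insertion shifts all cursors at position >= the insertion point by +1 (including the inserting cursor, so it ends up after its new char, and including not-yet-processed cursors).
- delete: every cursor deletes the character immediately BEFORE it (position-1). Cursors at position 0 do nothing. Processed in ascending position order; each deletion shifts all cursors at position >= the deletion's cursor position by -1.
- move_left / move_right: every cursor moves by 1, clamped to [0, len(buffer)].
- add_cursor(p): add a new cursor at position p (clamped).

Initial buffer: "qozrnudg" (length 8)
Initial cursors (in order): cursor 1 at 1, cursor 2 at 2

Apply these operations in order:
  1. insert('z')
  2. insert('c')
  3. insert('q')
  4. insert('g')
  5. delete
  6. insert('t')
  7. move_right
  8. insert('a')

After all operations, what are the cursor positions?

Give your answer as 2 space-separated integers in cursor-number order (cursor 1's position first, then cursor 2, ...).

After op 1 (insert('z')): buffer="qzozzrnudg" (len 10), cursors c1@2 c2@4, authorship .1.2......
After op 2 (insert('c')): buffer="qzcozczrnudg" (len 12), cursors c1@3 c2@6, authorship .11.22......
After op 3 (insert('q')): buffer="qzcqozcqzrnudg" (len 14), cursors c1@4 c2@8, authorship .111.222......
After op 4 (insert('g')): buffer="qzcqgozcqgzrnudg" (len 16), cursors c1@5 c2@10, authorship .1111.2222......
After op 5 (delete): buffer="qzcqozcqzrnudg" (len 14), cursors c1@4 c2@8, authorship .111.222......
After op 6 (insert('t')): buffer="qzcqtozcqtzrnudg" (len 16), cursors c1@5 c2@10, authorship .1111.2222......
After op 7 (move_right): buffer="qzcqtozcqtzrnudg" (len 16), cursors c1@6 c2@11, authorship .1111.2222......
After op 8 (insert('a')): buffer="qzcqtoazcqtzarnudg" (len 18), cursors c1@7 c2@13, authorship .1111.12222.2.....

Answer: 7 13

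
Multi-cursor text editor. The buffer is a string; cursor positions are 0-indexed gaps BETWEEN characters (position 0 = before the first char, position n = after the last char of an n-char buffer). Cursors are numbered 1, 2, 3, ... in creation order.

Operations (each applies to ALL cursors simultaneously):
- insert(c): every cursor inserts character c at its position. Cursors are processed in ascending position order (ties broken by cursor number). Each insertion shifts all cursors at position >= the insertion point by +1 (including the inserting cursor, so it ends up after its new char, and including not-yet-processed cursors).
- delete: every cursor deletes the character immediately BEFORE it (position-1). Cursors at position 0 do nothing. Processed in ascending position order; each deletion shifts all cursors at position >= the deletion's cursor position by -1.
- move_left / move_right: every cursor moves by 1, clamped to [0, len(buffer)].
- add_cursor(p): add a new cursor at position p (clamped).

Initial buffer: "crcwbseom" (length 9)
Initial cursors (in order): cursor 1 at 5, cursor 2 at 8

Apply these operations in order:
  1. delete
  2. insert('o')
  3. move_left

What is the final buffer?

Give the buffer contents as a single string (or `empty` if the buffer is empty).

After op 1 (delete): buffer="crcwsem" (len 7), cursors c1@4 c2@6, authorship .......
After op 2 (insert('o')): buffer="crcwoseom" (len 9), cursors c1@5 c2@8, authorship ....1..2.
After op 3 (move_left): buffer="crcwoseom" (len 9), cursors c1@4 c2@7, authorship ....1..2.

Answer: crcwoseom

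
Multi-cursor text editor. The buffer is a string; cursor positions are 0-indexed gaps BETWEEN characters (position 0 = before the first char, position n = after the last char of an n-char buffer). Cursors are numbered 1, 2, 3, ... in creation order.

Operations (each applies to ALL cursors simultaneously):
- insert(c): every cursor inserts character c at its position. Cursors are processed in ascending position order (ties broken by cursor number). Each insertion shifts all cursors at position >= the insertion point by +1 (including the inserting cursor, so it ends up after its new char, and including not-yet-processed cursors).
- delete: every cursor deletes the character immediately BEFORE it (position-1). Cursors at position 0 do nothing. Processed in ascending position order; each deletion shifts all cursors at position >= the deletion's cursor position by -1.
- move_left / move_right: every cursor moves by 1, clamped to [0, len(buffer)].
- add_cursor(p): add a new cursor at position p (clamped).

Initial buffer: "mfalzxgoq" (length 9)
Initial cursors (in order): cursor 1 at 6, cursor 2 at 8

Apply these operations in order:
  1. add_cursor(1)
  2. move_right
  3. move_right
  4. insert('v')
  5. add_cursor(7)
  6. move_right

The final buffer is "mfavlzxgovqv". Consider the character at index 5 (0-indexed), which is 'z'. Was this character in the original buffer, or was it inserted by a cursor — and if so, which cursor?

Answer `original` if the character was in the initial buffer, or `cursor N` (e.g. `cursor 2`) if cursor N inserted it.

Answer: original

Derivation:
After op 1 (add_cursor(1)): buffer="mfalzxgoq" (len 9), cursors c3@1 c1@6 c2@8, authorship .........
After op 2 (move_right): buffer="mfalzxgoq" (len 9), cursors c3@2 c1@7 c2@9, authorship .........
After op 3 (move_right): buffer="mfalzxgoq" (len 9), cursors c3@3 c1@8 c2@9, authorship .........
After op 4 (insert('v')): buffer="mfavlzxgovqv" (len 12), cursors c3@4 c1@10 c2@12, authorship ...3.....1.2
After op 5 (add_cursor(7)): buffer="mfavlzxgovqv" (len 12), cursors c3@4 c4@7 c1@10 c2@12, authorship ...3.....1.2
After op 6 (move_right): buffer="mfavlzxgovqv" (len 12), cursors c3@5 c4@8 c1@11 c2@12, authorship ...3.....1.2
Authorship (.=original, N=cursor N): . . . 3 . . . . . 1 . 2
Index 5: author = original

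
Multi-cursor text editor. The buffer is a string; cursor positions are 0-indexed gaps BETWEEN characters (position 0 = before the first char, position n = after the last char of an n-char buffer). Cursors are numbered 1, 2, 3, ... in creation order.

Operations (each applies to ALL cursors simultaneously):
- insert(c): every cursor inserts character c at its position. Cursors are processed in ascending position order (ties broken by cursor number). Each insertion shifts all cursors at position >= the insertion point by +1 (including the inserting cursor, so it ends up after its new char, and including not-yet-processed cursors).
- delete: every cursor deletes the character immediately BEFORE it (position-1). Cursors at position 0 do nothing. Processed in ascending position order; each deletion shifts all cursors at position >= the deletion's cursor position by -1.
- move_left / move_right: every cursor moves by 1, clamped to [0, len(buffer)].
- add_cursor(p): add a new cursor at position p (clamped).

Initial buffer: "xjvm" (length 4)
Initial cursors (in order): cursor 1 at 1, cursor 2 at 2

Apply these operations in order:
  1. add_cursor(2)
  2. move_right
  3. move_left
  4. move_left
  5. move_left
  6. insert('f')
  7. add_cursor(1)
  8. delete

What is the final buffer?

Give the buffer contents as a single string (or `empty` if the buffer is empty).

Answer: xjvm

Derivation:
After op 1 (add_cursor(2)): buffer="xjvm" (len 4), cursors c1@1 c2@2 c3@2, authorship ....
After op 2 (move_right): buffer="xjvm" (len 4), cursors c1@2 c2@3 c3@3, authorship ....
After op 3 (move_left): buffer="xjvm" (len 4), cursors c1@1 c2@2 c3@2, authorship ....
After op 4 (move_left): buffer="xjvm" (len 4), cursors c1@0 c2@1 c3@1, authorship ....
After op 5 (move_left): buffer="xjvm" (len 4), cursors c1@0 c2@0 c3@0, authorship ....
After op 6 (insert('f')): buffer="fffxjvm" (len 7), cursors c1@3 c2@3 c3@3, authorship 123....
After op 7 (add_cursor(1)): buffer="fffxjvm" (len 7), cursors c4@1 c1@3 c2@3 c3@3, authorship 123....
After op 8 (delete): buffer="xjvm" (len 4), cursors c1@0 c2@0 c3@0 c4@0, authorship ....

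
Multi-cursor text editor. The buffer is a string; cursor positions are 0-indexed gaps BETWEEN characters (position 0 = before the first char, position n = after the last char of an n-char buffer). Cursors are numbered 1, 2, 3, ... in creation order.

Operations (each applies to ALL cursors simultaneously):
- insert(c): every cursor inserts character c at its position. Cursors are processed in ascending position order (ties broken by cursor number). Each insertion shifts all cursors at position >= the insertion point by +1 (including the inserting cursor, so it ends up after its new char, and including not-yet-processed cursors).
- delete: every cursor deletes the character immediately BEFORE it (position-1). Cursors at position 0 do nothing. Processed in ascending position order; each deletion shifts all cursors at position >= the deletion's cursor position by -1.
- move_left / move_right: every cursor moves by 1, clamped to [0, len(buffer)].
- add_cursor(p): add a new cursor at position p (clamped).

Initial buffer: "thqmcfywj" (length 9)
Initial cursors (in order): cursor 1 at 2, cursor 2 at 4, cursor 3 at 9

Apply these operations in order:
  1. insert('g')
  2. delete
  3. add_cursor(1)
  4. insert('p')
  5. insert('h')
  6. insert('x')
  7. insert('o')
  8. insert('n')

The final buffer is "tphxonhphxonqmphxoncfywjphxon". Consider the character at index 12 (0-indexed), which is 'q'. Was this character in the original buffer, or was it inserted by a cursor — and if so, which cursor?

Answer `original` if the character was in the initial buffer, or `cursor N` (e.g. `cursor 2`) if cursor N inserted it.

Answer: original

Derivation:
After op 1 (insert('g')): buffer="thgqmgcfywjg" (len 12), cursors c1@3 c2@6 c3@12, authorship ..1..2.....3
After op 2 (delete): buffer="thqmcfywj" (len 9), cursors c1@2 c2@4 c3@9, authorship .........
After op 3 (add_cursor(1)): buffer="thqmcfywj" (len 9), cursors c4@1 c1@2 c2@4 c3@9, authorship .........
After op 4 (insert('p')): buffer="tphpqmpcfywjp" (len 13), cursors c4@2 c1@4 c2@7 c3@13, authorship .4.1..2.....3
After op 5 (insert('h')): buffer="tphhphqmphcfywjph" (len 17), cursors c4@3 c1@6 c2@10 c3@17, authorship .44.11..22.....33
After op 6 (insert('x')): buffer="tphxhphxqmphxcfywjphx" (len 21), cursors c4@4 c1@8 c2@13 c3@21, authorship .444.111..222.....333
After op 7 (insert('o')): buffer="tphxohphxoqmphxocfywjphxo" (len 25), cursors c4@5 c1@10 c2@16 c3@25, authorship .4444.1111..2222.....3333
After op 8 (insert('n')): buffer="tphxonhphxonqmphxoncfywjphxon" (len 29), cursors c4@6 c1@12 c2@19 c3@29, authorship .44444.11111..22222.....33333
Authorship (.=original, N=cursor N): . 4 4 4 4 4 . 1 1 1 1 1 . . 2 2 2 2 2 . . . . . 3 3 3 3 3
Index 12: author = original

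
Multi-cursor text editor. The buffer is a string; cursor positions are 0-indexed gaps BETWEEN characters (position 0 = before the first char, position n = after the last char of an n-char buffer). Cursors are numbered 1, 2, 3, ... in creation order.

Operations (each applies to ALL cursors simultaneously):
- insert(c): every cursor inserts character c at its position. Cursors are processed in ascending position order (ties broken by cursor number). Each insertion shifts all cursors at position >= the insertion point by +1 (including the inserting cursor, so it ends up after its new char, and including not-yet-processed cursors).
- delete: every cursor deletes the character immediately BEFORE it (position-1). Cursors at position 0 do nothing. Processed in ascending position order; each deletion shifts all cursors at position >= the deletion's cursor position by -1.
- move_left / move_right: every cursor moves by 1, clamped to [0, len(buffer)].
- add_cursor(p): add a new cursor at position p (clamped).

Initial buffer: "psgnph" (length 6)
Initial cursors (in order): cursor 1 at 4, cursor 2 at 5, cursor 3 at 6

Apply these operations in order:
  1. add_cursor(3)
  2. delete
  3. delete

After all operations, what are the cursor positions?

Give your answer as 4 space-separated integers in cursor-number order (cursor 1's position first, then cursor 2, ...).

After op 1 (add_cursor(3)): buffer="psgnph" (len 6), cursors c4@3 c1@4 c2@5 c3@6, authorship ......
After op 2 (delete): buffer="ps" (len 2), cursors c1@2 c2@2 c3@2 c4@2, authorship ..
After op 3 (delete): buffer="" (len 0), cursors c1@0 c2@0 c3@0 c4@0, authorship 

Answer: 0 0 0 0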